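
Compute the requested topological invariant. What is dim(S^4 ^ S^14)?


S^m ^ S^n = S^{m+n}.
k = 4 + 14 = 18

18


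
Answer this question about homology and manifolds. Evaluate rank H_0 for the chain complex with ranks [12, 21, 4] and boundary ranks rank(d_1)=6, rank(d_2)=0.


rank H_k = rank(ker d_k) - rank(im d_{k+1}).
rank(ker d_0) = rank(C_0) - rank(d_0) = 12 - 0 = 12.
rank(im d_{0+1}) = 6.
rank H_0 = 12 - 6 = 6

6


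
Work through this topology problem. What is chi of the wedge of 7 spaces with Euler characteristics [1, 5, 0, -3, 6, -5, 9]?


chi(A v B) = chi(A) + chi(B) - 1 (one point identified).
For 7 spaces: chi = (sum chi_i) - (7 - 1).
sum = 13; chi = 13 - 6 = 7

7


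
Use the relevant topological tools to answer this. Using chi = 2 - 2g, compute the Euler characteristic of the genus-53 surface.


For a closed orientable surface of genus g: chi = 2 - 2g.
Here g = 53.
chi = 2 - 2*53 = 2 - 106 = -104

-104


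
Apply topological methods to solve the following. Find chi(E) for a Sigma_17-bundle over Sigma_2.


For a fiber bundle F -> E -> B (with CW structure): chi(E) = chi(B) * chi(F).
chi(Sigma_2) = -2, chi(Sigma_17) = -32.
chi(E) = (-2) * (-32) = 64

64


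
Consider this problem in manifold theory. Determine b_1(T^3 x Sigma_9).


pi_1(A x B) = pi_1(A) x pi_1(B); rank of abelianization = b_1.
b_1(T^3) = 3, b_1(Sigma_9) = 2*9 = 18.
b_1(product) = 3 + 18 = 21

21


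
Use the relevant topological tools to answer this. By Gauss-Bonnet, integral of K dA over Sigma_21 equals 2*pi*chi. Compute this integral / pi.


Gauss-Bonnet: integral K dA = 2*pi*chi(M).
chi(Sigma_21) = 2 - 2*21 = -40.
(integral K dA)/pi = 2*chi = 2*(-40) = -80

-80


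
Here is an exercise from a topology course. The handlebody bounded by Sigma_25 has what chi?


A genus-g handlebody deformation retracts to a wedge of g circles.
chi(vee_g S^1) = 1 - g.
chi(H_25) = 1 - 25 = -24

-24


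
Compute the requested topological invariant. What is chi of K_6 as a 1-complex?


K_6: V = 6, E = C(6,2) = 15.
chi = V - E = 6 - 15 = -9

-9


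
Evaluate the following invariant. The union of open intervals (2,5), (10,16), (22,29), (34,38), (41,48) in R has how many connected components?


Sort and merge overlapping open intervals.
Merged: (2,5), (10,16), (22,29), (34,38), (41,48).
Number of components = 5

5


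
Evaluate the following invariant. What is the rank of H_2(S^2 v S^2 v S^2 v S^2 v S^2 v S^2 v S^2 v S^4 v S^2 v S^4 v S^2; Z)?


For a wedge of spheres, H_k (k>0) is free on one generator per sphere of dimension k.
Spheres of dimension 2: count = 9.
b_2 = 9

9


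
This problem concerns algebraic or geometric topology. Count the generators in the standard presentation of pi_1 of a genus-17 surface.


Standard presentation: pi_1(Sigma_g) = <a_1,b_1,...,a_g,b_g | [a_1,b_1]...[a_g,b_g] = 1>.
Number of generators = 2g = 2*17 = 34

34


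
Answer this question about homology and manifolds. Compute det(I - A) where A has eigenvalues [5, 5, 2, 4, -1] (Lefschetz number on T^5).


For a torus self-map: L(f) = det(I - A) where A acts on H_1.
L(f) = (1-5) * (1-5) * (1-2) * (1-4) * (1--1) = -4 * -4 * -1 * -3 * 2 = 96

96


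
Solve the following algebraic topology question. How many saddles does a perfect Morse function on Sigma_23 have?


A perfect Morse function has m_k = b_k.
For Sigma_23: b_0=1, b_1=2g=46, b_2=1.
Saddles m_1 = 2g = 46

46


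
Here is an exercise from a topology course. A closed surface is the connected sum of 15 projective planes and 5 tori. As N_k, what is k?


Since a >= 1, the sum is non-orientable; each T^2 can be replaced by RP^2 # RP^2 (since T^2#RP^2 = 3RP^2).
Total crosscaps k = 15 + 2*5 = 25.
Check via chi: chi = 15*1 + 5*0 - (15+5-1)*2 = -23 = 2 - k = -23. Consistent.

25


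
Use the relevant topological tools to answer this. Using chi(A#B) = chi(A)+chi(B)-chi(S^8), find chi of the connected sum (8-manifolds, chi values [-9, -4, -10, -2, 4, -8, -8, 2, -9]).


For n-manifolds: chi(A#B) = chi(A) + chi(B) - chi(S^8).
chi(S^8) = 1 + (-1)^8 = 2.
chi(#) = (sum chi_i) - (9-1)*chi(S^8) = -44 - 8*2 = -60

-60


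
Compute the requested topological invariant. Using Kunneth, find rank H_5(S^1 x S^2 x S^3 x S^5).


Each S^d has Poincare polynomial 1 + t^d.
The product S^1 x S^2 x S^3 x S^5 has Poincare polynomial prod(1+t^d_i).
Expanding: b_0=1, b_1=1, b_2=1, b_3=2, b_4=1, b_5=2, b_6=2, b_7=1, b_8=2, b_9=1, b_10=1, b_11=1.
b_5 = 2

2


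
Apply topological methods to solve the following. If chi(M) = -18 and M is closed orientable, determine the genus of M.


chi = 2 - 2g for closed orientable surfaces.
-18 = 2 - 2g
2g = 2 - (-18) = 20
g = 10

10


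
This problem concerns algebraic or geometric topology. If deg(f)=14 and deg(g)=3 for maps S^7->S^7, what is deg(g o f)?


Degree is multiplicative under composition: deg(g o f) = deg(g) * deg(f).
= 3 * 14 = 42

42


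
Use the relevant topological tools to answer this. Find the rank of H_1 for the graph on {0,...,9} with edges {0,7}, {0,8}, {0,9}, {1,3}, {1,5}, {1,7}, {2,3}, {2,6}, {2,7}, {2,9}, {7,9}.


b_1 = E - V + (number of components).
E = 11, V = 10, components = 2.
b_1 = 11 - 10 + 2 = 3

3


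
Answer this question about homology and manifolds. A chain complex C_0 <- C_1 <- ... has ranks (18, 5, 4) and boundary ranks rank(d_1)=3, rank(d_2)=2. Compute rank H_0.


rank H_k = rank(ker d_k) - rank(im d_{k+1}).
rank(ker d_0) = rank(C_0) - rank(d_0) = 18 - 0 = 18.
rank(im d_{0+1}) = 3.
rank H_0 = 18 - 3 = 15

15


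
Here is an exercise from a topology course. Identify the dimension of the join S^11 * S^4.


Join of spheres: S^m * S^n = S^{m+n+1}.
dim = 11 + 4 + 1 = 16

16


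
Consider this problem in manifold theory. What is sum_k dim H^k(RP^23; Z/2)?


H^k(RP^23; Z/2) = Z/2 for each 0 <= k <= 23.
Total dimension = 23 + 1 = 24

24


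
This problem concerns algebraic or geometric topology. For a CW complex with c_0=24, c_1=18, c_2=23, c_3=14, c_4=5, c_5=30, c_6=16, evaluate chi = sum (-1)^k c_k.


chi = sum_k (-1)^k c_k.
= (-1)^0*24 + (-1)^1*18 + (-1)^2*23 + (-1)^3*14 + (-1)^4*5 + (-1)^5*30 + (-1)^6*16
= (24) + (-18) + (23) + (-14) + (5) + (-30) + (16)
= 6

6


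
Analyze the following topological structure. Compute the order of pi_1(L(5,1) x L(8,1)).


pi_1(X x Y) = pi_1(X) x pi_1(Y).
pi_1(L(5,1)) = Z/5, pi_1(L(8,1)) = Z/8.
|Z/5 x Z/8| = 5 * 8 = 40

40


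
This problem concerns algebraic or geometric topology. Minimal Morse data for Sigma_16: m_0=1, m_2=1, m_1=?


A perfect Morse function has m_k = b_k.
For Sigma_16: b_0=1, b_1=2g=32, b_2=1.
Saddles m_1 = 2g = 32

32


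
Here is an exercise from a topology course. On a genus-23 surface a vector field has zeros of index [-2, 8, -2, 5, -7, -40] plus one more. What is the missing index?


Poincare-Hopf: sum of indices = chi(M).
chi(Sigma_23) = 2 - 2*23 = -44.
Sum of known indices = -38.
x = chi - (sum known) = -44 - (-38) = -6

-6


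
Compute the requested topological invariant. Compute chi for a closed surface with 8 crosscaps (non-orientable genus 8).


For a non-orientable closed surface with k crosscaps: chi = 2 - k.
Here k = 8.
chi = 2 - 8 = -6

-6


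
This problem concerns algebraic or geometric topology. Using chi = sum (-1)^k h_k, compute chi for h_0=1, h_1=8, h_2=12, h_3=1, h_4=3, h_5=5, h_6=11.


Handles of index k contribute (-1)^k to chi (same as CW cells).
chi = (1) + (-8) + (12) + (-1) + (3) + (-5) + (11) = 13

13


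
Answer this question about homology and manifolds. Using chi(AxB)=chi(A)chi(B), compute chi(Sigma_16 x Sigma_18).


chi(Sigma_16) = 2 - 2*16 = -30
chi(Sigma_18) = 2 - 2*18 = -34
chi(product) = (-30) * (-34) = 1020

1020


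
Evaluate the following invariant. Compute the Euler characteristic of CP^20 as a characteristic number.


For any closed oriented manifold, <e(TM),[M]> = chi(M).
chi(CP^20) = 20+1 = 21

21


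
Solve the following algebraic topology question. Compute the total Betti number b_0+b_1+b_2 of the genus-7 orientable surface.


For Sigma_7: b_0 = 1, b_1 = 2g = 14, b_2 = 1.
Total = 1 + 14 + 1 = 16

16


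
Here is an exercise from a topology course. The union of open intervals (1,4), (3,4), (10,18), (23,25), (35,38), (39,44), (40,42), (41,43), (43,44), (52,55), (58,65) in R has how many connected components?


Sort and merge overlapping open intervals.
Merged: (1,4), (10,18), (23,25), (35,38), (39,44), (52,55), (58,65).
Number of components = 7

7


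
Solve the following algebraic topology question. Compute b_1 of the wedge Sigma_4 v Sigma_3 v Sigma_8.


For a wedge X v Y: reduced H_k(X v Y) = H_k(X) + H_k(Y).
Each Sigma_g contributes b_1 = 2g.
b_1 = 8 + 6 + 16 = 30

30


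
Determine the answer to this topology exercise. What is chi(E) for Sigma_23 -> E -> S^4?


chi(S^4) = 2 (n even), chi(Sigma_23) = 2 - 2*23 = -44.
chi(E) = 2 * (-44) = -88

-88


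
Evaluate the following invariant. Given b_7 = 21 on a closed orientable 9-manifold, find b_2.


Poincare duality for closed orientable n-manifolds: b_k = b_{n-k}.
Here n = 9, so b_2 = b_7 = 21

21


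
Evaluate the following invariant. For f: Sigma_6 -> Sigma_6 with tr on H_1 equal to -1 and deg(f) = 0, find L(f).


L(f) = tr(f_0*) - tr(f_1*) + tr(f_2*).
= 1 - (-1) + (0)
= 2

2


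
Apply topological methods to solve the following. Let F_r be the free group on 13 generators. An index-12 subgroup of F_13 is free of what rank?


Nielsen-Schreier: an index-n subgroup of F_r is free of rank 1 + n(r-1).
Equivalently: chi(cover) = n*chi(base); chi(vee_r S^1) = 1 - 13 = -12.
chi(E) = 12*(-12) = -144; rank = 1 - chi(E) = 1 - (-144) = 145.
rank = 1 + 12*(13-1) = 1 + 144 = 145

145


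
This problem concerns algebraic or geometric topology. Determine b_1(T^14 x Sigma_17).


pi_1(A x B) = pi_1(A) x pi_1(B); rank of abelianization = b_1.
b_1(T^14) = 14, b_1(Sigma_17) = 2*17 = 34.
b_1(product) = 14 + 34 = 48

48


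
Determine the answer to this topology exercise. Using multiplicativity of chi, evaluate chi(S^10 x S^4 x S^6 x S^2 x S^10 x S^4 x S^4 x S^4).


chi is multiplicative: chi(X x Y) = chi(X) chi(Y).
Each even-dim sphere has chi = 2. There are 8 factors.
chi = 2^8 = 256

256


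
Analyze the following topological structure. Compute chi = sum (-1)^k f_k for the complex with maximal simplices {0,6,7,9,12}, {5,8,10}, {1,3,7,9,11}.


Enumerate all faces; f-vector: f_0=11, f_1=22, f_2=21, f_3=10, f_4=2.
chi = sum (-1)^k f_k = 2

2


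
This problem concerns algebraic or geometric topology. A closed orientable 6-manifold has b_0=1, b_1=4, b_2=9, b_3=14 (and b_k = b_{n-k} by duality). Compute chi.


By Poincare duality b_k = b_{6-k}, so full Betti numbers: b_0=1, b_1=4, b_2=9, b_3=14, b_4=9, b_5=4, b_6=1.
chi = sum (-1)^k b_k = -2

-2


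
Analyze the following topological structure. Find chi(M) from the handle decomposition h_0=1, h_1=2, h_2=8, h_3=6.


Handles of index k contribute (-1)^k to chi (same as CW cells).
chi = (1) + (-2) + (8) + (-6) = 1

1


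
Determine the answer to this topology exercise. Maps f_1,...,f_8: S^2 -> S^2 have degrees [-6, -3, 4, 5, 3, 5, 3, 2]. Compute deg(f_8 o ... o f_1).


Degree is multiplicative: deg(composition) = product of degrees.
= (-6) * (-3) * (4) * (5) * (3) * (5) * (3) * (2) = 32400

32400


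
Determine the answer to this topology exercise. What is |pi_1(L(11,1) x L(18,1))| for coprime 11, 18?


pi_1(X x Y) = pi_1(X) x pi_1(Y).
pi_1(L(11,1)) = Z/11, pi_1(L(18,1)) = Z/18.
|Z/11 x Z/18| = 11 * 18 = 198

198


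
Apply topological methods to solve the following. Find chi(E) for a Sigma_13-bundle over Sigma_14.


For a fiber bundle F -> E -> B (with CW structure): chi(E) = chi(B) * chi(F).
chi(Sigma_14) = -26, chi(Sigma_13) = -24.
chi(E) = (-26) * (-24) = 624

624


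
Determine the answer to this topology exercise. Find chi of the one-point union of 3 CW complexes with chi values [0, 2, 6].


chi(A v B) = chi(A) + chi(B) - 1 (one point identified).
For 3 spaces: chi = (sum chi_i) - (3 - 1).
sum = 8; chi = 8 - 2 = 6

6


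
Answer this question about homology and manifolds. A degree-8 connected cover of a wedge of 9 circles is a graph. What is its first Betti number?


Nielsen-Schreier: an index-n subgroup of F_r is free of rank 1 + n(r-1).
Equivalently: chi(cover) = n*chi(base); chi(vee_r S^1) = 1 - 9 = -8.
chi(E) = 8*(-8) = -64; rank = 1 - chi(E) = 1 - (-64) = 65.
rank = 1 + 8*(9-1) = 1 + 64 = 65

65


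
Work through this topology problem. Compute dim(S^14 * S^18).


Join of spheres: S^m * S^n = S^{m+n+1}.
dim = 14 + 18 + 1 = 33

33


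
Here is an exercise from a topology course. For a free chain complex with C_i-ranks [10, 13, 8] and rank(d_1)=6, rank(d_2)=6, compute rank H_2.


rank H_k = rank(ker d_k) - rank(im d_{k+1}).
rank(ker d_2) = rank(C_2) - rank(d_2) = 8 - 6 = 2.
rank(im d_{2+1}) = 0.
rank H_2 = 2 - 0 = 2

2


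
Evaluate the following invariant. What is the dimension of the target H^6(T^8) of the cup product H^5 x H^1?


Cup product: H^p x H^q -> H^{p+q}; here p+q = 5+1 = 6.
rank H^k(T^n) = C(n,k).
C(8,6) = 28

28


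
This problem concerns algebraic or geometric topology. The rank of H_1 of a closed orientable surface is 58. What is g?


For a closed orientable surface: b_1 = 2g.
58 = 2g
g = 58 / 2 = 29

29


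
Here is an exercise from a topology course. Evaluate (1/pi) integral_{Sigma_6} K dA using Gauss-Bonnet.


Gauss-Bonnet: integral K dA = 2*pi*chi(M).
chi(Sigma_6) = 2 - 2*6 = -10.
(integral K dA)/pi = 2*chi = 2*(-10) = -20

-20


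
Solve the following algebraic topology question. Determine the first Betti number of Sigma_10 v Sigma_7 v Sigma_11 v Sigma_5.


For a wedge X v Y: reduced H_k(X v Y) = H_k(X) + H_k(Y).
Each Sigma_g contributes b_1 = 2g.
b_1 = 20 + 14 + 22 + 10 = 66

66


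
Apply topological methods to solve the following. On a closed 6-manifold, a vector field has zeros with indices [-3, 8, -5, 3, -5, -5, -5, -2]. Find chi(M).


Poincare-Hopf: chi(M) = sum of indices of zeros.
chi = (-3) + (8) + (-5) + (3) + (-5) + (-5) + (-5) + (-2) = -14

-14


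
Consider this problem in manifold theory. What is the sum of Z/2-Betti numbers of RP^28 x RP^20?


dim H^*(RP^n; Z/2) = n+1 (one Z/2 in each degree 0..n).
Total Betti number is multiplicative.
Total = (28+1) * (20+1) = 29 * 21 = 609

609


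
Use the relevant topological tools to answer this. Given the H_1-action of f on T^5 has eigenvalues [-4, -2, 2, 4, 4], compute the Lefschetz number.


For a torus self-map: L(f) = det(I - A) where A acts on H_1.
L(f) = (1--4) * (1--2) * (1-2) * (1-4) * (1-4) = 5 * 3 * -1 * -3 * -3 = -135

-135


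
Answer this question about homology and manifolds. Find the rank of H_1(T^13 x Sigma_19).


pi_1(A x B) = pi_1(A) x pi_1(B); rank of abelianization = b_1.
b_1(T^13) = 13, b_1(Sigma_19) = 2*19 = 38.
b_1(product) = 13 + 38 = 51

51


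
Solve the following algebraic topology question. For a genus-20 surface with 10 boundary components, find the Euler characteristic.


For a compact orientable surface with genus g and b boundary components: chi = 2 - 2g - b.
chi = 2 - 2*20 - 10 = 2 - 40 - 10 = -48

-48


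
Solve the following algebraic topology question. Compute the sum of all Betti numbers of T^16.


b_k(T^16) = C(16,k), so the sum over k is sum_k C(16,k) = 2^16.
Total = 2^16 = 65536

65536


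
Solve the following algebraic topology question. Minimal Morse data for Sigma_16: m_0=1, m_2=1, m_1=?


A perfect Morse function has m_k = b_k.
For Sigma_16: b_0=1, b_1=2g=32, b_2=1.
Saddles m_1 = 2g = 32

32


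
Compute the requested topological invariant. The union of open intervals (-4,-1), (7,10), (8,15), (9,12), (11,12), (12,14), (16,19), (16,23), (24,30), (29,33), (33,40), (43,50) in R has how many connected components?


Sort and merge overlapping open intervals.
Merged: (-4,-1), (7,15), (16,23), (24,33), (33,40), (43,50).
Number of components = 6

6


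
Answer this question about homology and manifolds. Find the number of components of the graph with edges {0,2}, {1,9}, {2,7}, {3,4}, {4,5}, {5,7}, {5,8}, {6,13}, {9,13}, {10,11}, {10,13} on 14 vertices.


Run DFS/union-find over 14 vertices.
V = 14, E = 11.
Number of components = 3

3


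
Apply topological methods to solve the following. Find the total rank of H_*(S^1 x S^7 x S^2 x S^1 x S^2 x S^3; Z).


Total Betti number is multiplicative under products.
Each S^d (d>=1) has total Betti number 2.
There are 6 sphere factors.
Total = 2^6 = 64

64


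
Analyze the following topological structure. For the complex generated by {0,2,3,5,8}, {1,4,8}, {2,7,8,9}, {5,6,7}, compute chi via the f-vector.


Enumerate all faces; f-vector: f_0=10, f_1=21, f_2=16, f_3=6, f_4=1.
chi = sum (-1)^k f_k = 0

0


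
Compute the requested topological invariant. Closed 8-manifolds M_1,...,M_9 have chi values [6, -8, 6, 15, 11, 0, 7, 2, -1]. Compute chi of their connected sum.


For n-manifolds: chi(A#B) = chi(A) + chi(B) - chi(S^8).
chi(S^8) = 1 + (-1)^8 = 2.
chi(#) = (sum chi_i) - (9-1)*chi(S^8) = 38 - 8*2 = 22

22


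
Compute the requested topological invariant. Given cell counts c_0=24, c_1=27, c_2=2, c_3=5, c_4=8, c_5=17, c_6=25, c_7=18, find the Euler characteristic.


chi = sum_k (-1)^k c_k.
= (-1)^0*24 + (-1)^1*27 + (-1)^2*2 + (-1)^3*5 + (-1)^4*8 + (-1)^5*17 + (-1)^6*25 + (-1)^7*18
= (24) + (-27) + (2) + (-5) + (8) + (-17) + (25) + (-18)
= -8

-8


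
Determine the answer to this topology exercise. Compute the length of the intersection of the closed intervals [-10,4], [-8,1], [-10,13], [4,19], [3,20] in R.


Intersection = [max(a_i), min(b_i)] = [4, 1].
Since 4 > 1, the intersection is empty.
Length = 0

0


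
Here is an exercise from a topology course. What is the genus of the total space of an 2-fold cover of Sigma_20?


For an n-sheeted cover: chi(E) = n * chi(B).
chi(Sigma_20) = 2 - 2*20 = -38.
chi(E) = 2 * (-38) = -76.
genus(E) = (2 - chi(E))/2 = (2 - (-76))/2 = 78/2 = 39

39


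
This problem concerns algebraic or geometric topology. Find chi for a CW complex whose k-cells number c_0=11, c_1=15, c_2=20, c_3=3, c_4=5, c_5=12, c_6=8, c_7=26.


chi = sum_k (-1)^k c_k.
= (-1)^0*11 + (-1)^1*15 + (-1)^2*20 + (-1)^3*3 + (-1)^4*5 + (-1)^5*12 + (-1)^6*8 + (-1)^7*26
= (11) + (-15) + (20) + (-3) + (5) + (-12) + (8) + (-26)
= -12

-12


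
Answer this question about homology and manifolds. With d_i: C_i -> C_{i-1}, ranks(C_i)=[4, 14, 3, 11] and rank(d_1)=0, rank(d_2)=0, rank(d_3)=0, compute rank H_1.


rank H_k = rank(ker d_k) - rank(im d_{k+1}).
rank(ker d_1) = rank(C_1) - rank(d_1) = 14 - 0 = 14.
rank(im d_{1+1}) = 0.
rank H_1 = 14 - 0 = 14

14


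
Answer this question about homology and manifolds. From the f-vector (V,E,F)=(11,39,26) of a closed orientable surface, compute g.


chi = V - E + F = 11 - 39 + 26 = -2
For orientable closed surface: chi = 2 - 2g, so g = (2 - chi)/2.
g = (2 - (-2)) / 2 = 4 / 2 = 2

2


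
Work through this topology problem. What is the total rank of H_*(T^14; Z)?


b_k(T^14) = C(14,k), so the sum over k is sum_k C(14,k) = 2^14.
Total = 2^14 = 16384

16384


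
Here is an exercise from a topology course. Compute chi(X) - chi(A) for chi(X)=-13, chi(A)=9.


Relative Euler characteristic: chi(X, A) = chi(X) - chi(A).
= -13 - (9) = -22

-22


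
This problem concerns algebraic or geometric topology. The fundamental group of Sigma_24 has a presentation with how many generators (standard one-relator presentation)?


Standard presentation: pi_1(Sigma_g) = <a_1,b_1,...,a_g,b_g | [a_1,b_1]...[a_g,b_g] = 1>.
Number of generators = 2g = 2*24 = 48

48


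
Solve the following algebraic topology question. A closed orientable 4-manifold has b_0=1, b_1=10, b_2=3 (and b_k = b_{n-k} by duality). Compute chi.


By Poincare duality b_k = b_{4-k}, so full Betti numbers: b_0=1, b_1=10, b_2=3, b_3=10, b_4=1.
chi = sum (-1)^k b_k = -15

-15


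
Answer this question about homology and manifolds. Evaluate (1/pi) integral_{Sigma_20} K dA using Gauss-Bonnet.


Gauss-Bonnet: integral K dA = 2*pi*chi(M).
chi(Sigma_20) = 2 - 2*20 = -38.
(integral K dA)/pi = 2*chi = 2*(-38) = -76

-76


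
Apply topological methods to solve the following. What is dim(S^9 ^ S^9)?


S^m ^ S^n = S^{m+n}.
k = 9 + 9 = 18

18


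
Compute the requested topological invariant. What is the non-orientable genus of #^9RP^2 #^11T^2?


Since a >= 1, the sum is non-orientable; each T^2 can be replaced by RP^2 # RP^2 (since T^2#RP^2 = 3RP^2).
Total crosscaps k = 9 + 2*11 = 31.
Check via chi: chi = 9*1 + 11*0 - (9+11-1)*2 = -29 = 2 - k = -29. Consistent.

31


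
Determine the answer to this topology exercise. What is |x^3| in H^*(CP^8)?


|x| = 2 in H^*(CP^n).
|x^3| = 3 * |x| = 3 * 2 = 6

6


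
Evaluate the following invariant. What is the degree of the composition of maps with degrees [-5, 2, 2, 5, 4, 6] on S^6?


Degree is multiplicative: deg(composition) = product of degrees.
= (-5) * (2) * (2) * (5) * (4) * (6) = -2400

-2400


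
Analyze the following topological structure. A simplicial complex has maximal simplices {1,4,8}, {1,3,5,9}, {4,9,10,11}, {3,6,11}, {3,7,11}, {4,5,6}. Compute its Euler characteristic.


Enumerate all faces; f-vector: f_0=10, f_1=23, f_2=12, f_3=2.
chi = sum (-1)^k f_k = -3

-3


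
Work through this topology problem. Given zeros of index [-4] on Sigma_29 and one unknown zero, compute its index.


Poincare-Hopf: sum of indices = chi(M).
chi(Sigma_29) = 2 - 2*29 = -56.
Sum of known indices = -4.
x = chi - (sum known) = -56 - (-4) = -52

-52


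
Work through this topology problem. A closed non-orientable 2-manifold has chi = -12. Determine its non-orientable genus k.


chi = 2 - k for closed non-orientable surfaces with k crosscaps.
-12 = 2 - k
k = 2 - (-12) = 14

14


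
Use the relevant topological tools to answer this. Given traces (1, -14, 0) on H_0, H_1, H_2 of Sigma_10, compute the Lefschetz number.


L(f) = tr(f_0*) - tr(f_1*) + tr(f_2*).
= 1 - (-14) + (0)
= 15

15


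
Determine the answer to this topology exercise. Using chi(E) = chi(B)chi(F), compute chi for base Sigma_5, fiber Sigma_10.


For a fiber bundle F -> E -> B (with CW structure): chi(E) = chi(B) * chi(F).
chi(Sigma_5) = -8, chi(Sigma_10) = -18.
chi(E) = (-8) * (-18) = 144

144


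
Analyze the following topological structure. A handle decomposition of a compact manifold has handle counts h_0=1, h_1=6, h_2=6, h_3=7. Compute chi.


Handles of index k contribute (-1)^k to chi (same as CW cells).
chi = (1) + (-6) + (6) + (-7) = -6

-6


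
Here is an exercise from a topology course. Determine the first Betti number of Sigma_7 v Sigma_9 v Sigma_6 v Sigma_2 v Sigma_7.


For a wedge X v Y: reduced H_k(X v Y) = H_k(X) + H_k(Y).
Each Sigma_g contributes b_1 = 2g.
b_1 = 14 + 18 + 12 + 4 + 14 = 62

62


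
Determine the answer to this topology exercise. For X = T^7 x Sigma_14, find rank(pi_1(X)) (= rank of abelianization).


pi_1(A x B) = pi_1(A) x pi_1(B); rank of abelianization = b_1.
b_1(T^7) = 7, b_1(Sigma_14) = 2*14 = 28.
b_1(product) = 7 + 28 = 35

35


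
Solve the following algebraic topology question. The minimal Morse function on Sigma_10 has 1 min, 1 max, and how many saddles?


A perfect Morse function has m_k = b_k.
For Sigma_10: b_0=1, b_1=2g=20, b_2=1.
Saddles m_1 = 2g = 20

20


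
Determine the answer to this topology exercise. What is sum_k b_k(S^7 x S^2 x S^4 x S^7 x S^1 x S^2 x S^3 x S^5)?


Total Betti number is multiplicative under products.
Each S^d (d>=1) has total Betti number 2.
There are 8 sphere factors.
Total = 2^8 = 256

256


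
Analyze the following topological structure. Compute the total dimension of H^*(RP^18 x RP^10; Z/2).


dim H^*(RP^n; Z/2) = n+1 (one Z/2 in each degree 0..n).
Total Betti number is multiplicative.
Total = (18+1) * (10+1) = 19 * 11 = 209

209


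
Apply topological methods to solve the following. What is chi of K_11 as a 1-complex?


K_11: V = 11, E = C(11,2) = 55.
chi = V - E = 11 - 55 = -44

-44


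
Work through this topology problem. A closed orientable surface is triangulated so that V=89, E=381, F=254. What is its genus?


chi = V - E + F = 89 - 381 + 254 = -38
For orientable closed surface: chi = 2 - 2g, so g = (2 - chi)/2.
g = (2 - (-38)) / 2 = 40 / 2 = 20

20


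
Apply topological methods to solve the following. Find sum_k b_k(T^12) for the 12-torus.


b_k(T^12) = C(12,k), so the sum over k is sum_k C(12,k) = 2^12.
Total = 2^12 = 4096

4096


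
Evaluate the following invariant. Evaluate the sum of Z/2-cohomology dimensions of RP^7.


H^k(RP^7; Z/2) = Z/2 for each 0 <= k <= 7.
Total dimension = 7 + 1 = 8

8


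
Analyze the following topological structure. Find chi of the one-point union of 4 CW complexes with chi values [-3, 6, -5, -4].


chi(A v B) = chi(A) + chi(B) - 1 (one point identified).
For 4 spaces: chi = (sum chi_i) - (4 - 1).
sum = -6; chi = -6 - 3 = -9

-9


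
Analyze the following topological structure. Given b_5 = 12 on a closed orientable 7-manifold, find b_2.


Poincare duality for closed orientable n-manifolds: b_k = b_{n-k}.
Here n = 7, so b_2 = b_5 = 12

12


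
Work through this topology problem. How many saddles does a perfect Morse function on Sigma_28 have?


A perfect Morse function has m_k = b_k.
For Sigma_28: b_0=1, b_1=2g=56, b_2=1.
Saddles m_1 = 2g = 56

56


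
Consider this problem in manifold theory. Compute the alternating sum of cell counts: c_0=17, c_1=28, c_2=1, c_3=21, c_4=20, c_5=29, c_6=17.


chi = sum_k (-1)^k c_k.
= (-1)^0*17 + (-1)^1*28 + (-1)^2*1 + (-1)^3*21 + (-1)^4*20 + (-1)^5*29 + (-1)^6*17
= (17) + (-28) + (1) + (-21) + (20) + (-29) + (17)
= -23

-23


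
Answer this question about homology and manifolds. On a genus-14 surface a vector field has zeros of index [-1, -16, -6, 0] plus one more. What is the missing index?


Poincare-Hopf: sum of indices = chi(M).
chi(Sigma_14) = 2 - 2*14 = -26.
Sum of known indices = -23.
x = chi - (sum known) = -26 - (-23) = -3

-3


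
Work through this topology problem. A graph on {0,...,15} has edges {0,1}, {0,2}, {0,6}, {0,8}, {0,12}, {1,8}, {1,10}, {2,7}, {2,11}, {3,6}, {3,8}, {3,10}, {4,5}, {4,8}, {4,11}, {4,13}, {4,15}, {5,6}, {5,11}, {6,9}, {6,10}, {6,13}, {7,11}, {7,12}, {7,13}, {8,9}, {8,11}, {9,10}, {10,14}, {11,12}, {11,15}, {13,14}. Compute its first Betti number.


b_1 = E - V + (number of components).
E = 32, V = 16, components = 1.
b_1 = 32 - 16 + 1 = 17

17


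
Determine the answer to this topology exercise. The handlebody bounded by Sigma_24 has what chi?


A genus-g handlebody deformation retracts to a wedge of g circles.
chi(vee_g S^1) = 1 - g.
chi(H_24) = 1 - 24 = -23

-23


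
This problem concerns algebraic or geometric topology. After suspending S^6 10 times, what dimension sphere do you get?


Each suspension raises dimension by 1: Sigma S^n = S^{n+1}.
Sigma^10 S^6 = S^{6+10} = S^16

16


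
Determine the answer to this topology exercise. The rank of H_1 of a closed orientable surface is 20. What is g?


For a closed orientable surface: b_1 = 2g.
20 = 2g
g = 20 / 2 = 10

10


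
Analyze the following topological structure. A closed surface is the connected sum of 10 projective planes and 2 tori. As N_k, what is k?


Since a >= 1, the sum is non-orientable; each T^2 can be replaced by RP^2 # RP^2 (since T^2#RP^2 = 3RP^2).
Total crosscaps k = 10 + 2*2 = 14.
Check via chi: chi = 10*1 + 2*0 - (10+2-1)*2 = -12 = 2 - k = -12. Consistent.

14


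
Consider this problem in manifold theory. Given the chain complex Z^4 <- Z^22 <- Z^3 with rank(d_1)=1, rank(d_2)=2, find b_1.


rank H_k = rank(ker d_k) - rank(im d_{k+1}).
rank(ker d_1) = rank(C_1) - rank(d_1) = 22 - 1 = 21.
rank(im d_{1+1}) = 2.
rank H_1 = 21 - 2 = 19

19


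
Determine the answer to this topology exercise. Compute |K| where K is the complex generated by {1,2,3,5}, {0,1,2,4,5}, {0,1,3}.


Each maximal simplex on m vertices has 2^m - 1 nonempty faces.
Take the union (dedupe shared faces).
Total distinct faces = 41

41


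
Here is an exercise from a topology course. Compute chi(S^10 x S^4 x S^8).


chi is multiplicative: chi(X x Y) = chi(X) chi(Y).
Each even-dim sphere has chi = 2. There are 3 factors.
chi = 2^3 = 8

8


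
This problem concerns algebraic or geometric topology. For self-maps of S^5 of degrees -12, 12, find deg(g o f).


Degree is multiplicative under composition: deg(g o f) = deg(g) * deg(f).
= 12 * -12 = -144

-144


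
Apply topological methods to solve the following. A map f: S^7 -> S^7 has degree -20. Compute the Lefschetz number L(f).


On S^7: L(f) = tr(f_0*) + (-1)^7 tr(f_7*) = 1 + (-1)^7 * deg(f).
L(f) = 1 + (-1)^7 * -20 = 1 + 20 = 21

21


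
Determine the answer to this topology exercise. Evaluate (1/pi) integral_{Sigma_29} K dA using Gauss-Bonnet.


Gauss-Bonnet: integral K dA = 2*pi*chi(M).
chi(Sigma_29) = 2 - 2*29 = -56.
(integral K dA)/pi = 2*chi = 2*(-56) = -112

-112


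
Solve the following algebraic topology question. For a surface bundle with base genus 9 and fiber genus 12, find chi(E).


For a fiber bundle F -> E -> B (with CW structure): chi(E) = chi(B) * chi(F).
chi(Sigma_9) = -16, chi(Sigma_12) = -22.
chi(E) = (-16) * (-22) = 352

352


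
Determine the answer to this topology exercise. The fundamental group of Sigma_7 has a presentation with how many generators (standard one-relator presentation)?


Standard presentation: pi_1(Sigma_g) = <a_1,b_1,...,a_g,b_g | [a_1,b_1]...[a_g,b_g] = 1>.
Number of generators = 2g = 2*7 = 14

14


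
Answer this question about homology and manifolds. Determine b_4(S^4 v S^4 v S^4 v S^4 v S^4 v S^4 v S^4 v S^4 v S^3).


For a wedge of spheres, H_k (k>0) is free on one generator per sphere of dimension k.
Spheres of dimension 4: count = 8.
b_4 = 8

8


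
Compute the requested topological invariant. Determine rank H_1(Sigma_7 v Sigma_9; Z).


For a wedge: H_1(A v B) = H_1(A) + H_1(B).
b_1(Sigma_7) = 14, b_1(Sigma_9) = 18.
b_1 = 14 + 18 = 32

32


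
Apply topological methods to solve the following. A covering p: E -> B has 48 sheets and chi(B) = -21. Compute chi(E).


For a finite covering: chi(E) = (number of sheets) * chi(B).
chi(E) = 48 * (-21) = -1008

-1008


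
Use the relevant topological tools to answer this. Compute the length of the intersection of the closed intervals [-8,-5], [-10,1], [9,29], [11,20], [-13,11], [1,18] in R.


Intersection = [max(a_i), min(b_i)] = [11, -5].
Since 11 > -5, the intersection is empty.
Length = 0

0


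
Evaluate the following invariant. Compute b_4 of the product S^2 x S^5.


Each S^d has Poincare polynomial 1 + t^d.
The product S^2 x S^5 has Poincare polynomial prod(1+t^d_i).
Expanding: b_0=1, b_2=1, b_5=1, b_7=1.
b_4 = 0

0


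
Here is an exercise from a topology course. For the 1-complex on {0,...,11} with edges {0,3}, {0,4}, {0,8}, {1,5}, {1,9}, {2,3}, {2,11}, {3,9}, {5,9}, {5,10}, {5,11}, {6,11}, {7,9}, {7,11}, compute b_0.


Run DFS/union-find over 12 vertices.
V = 12, E = 14.
Number of components = 1

1


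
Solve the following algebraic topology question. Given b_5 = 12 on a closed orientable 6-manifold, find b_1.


Poincare duality for closed orientable n-manifolds: b_k = b_{n-k}.
Here n = 6, so b_1 = b_5 = 12

12


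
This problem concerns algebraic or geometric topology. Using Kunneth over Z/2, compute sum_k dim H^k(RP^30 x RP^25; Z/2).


dim H^*(RP^n; Z/2) = n+1 (one Z/2 in each degree 0..n).
Total Betti number is multiplicative.
Total = (30+1) * (25+1) = 31 * 26 = 806

806


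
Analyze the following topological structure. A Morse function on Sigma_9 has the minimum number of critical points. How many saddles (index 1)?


A perfect Morse function has m_k = b_k.
For Sigma_9: b_0=1, b_1=2g=18, b_2=1.
Saddles m_1 = 2g = 18

18


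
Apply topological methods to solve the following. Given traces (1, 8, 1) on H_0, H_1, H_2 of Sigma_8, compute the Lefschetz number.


L(f) = tr(f_0*) - tr(f_1*) + tr(f_2*).
= 1 - (8) + (1)
= -6

-6


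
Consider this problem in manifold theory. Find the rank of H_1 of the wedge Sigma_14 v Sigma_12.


For a wedge: H_1(A v B) = H_1(A) + H_1(B).
b_1(Sigma_14) = 28, b_1(Sigma_12) = 24.
b_1 = 28 + 24 = 52

52


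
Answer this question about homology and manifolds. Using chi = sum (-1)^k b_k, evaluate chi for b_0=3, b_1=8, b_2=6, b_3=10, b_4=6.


chi = sum_k (-1)^k b_k.
= (3) + (-8) + (6) + (-10) + (6)
= -3

-3


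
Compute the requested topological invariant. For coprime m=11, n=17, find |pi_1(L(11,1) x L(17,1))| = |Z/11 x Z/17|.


pi_1(X x Y) = pi_1(X) x pi_1(Y).
pi_1(L(11,1)) = Z/11, pi_1(L(17,1)) = Z/17.
|Z/11 x Z/17| = 11 * 17 = 187

187


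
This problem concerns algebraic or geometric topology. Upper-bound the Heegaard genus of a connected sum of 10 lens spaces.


Heegaard genus satisfies g(A#B) <= g(A) + g(B).
Each lens space has g = 1.
Upper bound: 10 * 1 = 10

10


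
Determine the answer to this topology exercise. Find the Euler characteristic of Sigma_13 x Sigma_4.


chi(Sigma_13) = 2 - 2*13 = -24
chi(Sigma_4) = 2 - 2*4 = -6
chi(product) = (-24) * (-6) = 144

144


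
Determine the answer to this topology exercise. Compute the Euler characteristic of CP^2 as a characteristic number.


For any closed oriented manifold, <e(TM),[M]> = chi(M).
chi(CP^2) = 2+1 = 3

3


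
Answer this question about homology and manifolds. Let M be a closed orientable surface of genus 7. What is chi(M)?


For a closed orientable surface of genus g: chi = 2 - 2g.
Here g = 7.
chi = 2 - 2*7 = 2 - 14 = -12

-12


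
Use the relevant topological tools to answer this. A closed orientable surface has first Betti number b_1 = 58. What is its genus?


For a closed orientable surface: b_1 = 2g.
58 = 2g
g = 58 / 2 = 29

29


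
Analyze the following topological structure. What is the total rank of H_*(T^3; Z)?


b_k(T^3) = C(3,k), so the sum over k is sum_k C(3,k) = 2^3.
Total = 2^3 = 8

8


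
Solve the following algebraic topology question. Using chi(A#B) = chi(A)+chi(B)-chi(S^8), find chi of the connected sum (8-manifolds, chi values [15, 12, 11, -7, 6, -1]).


For n-manifolds: chi(A#B) = chi(A) + chi(B) - chi(S^8).
chi(S^8) = 1 + (-1)^8 = 2.
chi(#) = (sum chi_i) - (6-1)*chi(S^8) = 36 - 5*2 = 26

26


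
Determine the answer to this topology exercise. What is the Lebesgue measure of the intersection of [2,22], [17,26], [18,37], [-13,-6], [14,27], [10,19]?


Intersection = [max(a_i), min(b_i)] = [18, -6].
Since 18 > -6, the intersection is empty.
Length = 0

0


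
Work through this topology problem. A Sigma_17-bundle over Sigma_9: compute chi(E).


For a fiber bundle F -> E -> B (with CW structure): chi(E) = chi(B) * chi(F).
chi(Sigma_9) = -16, chi(Sigma_17) = -32.
chi(E) = (-16) * (-32) = 512

512


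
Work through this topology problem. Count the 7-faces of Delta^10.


Delta^10 has 10+1 vertices. A 7-face is a choice of 7+1 vertices.
f_7 = C(10+1, 7+1) = C(11,8) = 165

165


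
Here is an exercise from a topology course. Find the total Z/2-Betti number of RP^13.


H^k(RP^13; Z/2) = Z/2 for each 0 <= k <= 13.
Total dimension = 13 + 1 = 14

14


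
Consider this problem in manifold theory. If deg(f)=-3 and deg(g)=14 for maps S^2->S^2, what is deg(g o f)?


Degree is multiplicative under composition: deg(g o f) = deg(g) * deg(f).
= 14 * -3 = -42

-42


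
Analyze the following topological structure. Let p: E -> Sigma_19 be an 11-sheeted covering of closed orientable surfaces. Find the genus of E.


For an n-sheeted cover: chi(E) = n * chi(B).
chi(Sigma_19) = 2 - 2*19 = -36.
chi(E) = 11 * (-36) = -396.
genus(E) = (2 - chi(E))/2 = (2 - (-396))/2 = 398/2 = 199

199


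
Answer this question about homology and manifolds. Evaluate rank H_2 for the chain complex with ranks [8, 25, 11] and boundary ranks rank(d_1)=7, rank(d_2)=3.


rank H_k = rank(ker d_k) - rank(im d_{k+1}).
rank(ker d_2) = rank(C_2) - rank(d_2) = 11 - 3 = 8.
rank(im d_{2+1}) = 0.
rank H_2 = 8 - 0 = 8

8


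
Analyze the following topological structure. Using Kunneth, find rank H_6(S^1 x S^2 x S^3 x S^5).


Each S^d has Poincare polynomial 1 + t^d.
The product S^1 x S^2 x S^3 x S^5 has Poincare polynomial prod(1+t^d_i).
Expanding: b_0=1, b_1=1, b_2=1, b_3=2, b_4=1, b_5=2, b_6=2, b_7=1, b_8=2, b_9=1, b_10=1, b_11=1.
b_6 = 2

2


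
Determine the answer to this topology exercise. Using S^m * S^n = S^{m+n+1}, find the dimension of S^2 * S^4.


Join of spheres: S^m * S^n = S^{m+n+1}.
dim = 2 + 4 + 1 = 7

7


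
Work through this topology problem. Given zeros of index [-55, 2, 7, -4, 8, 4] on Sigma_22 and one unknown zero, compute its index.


Poincare-Hopf: sum of indices = chi(M).
chi(Sigma_22) = 2 - 2*22 = -42.
Sum of known indices = -38.
x = chi - (sum known) = -42 - (-38) = -4

-4


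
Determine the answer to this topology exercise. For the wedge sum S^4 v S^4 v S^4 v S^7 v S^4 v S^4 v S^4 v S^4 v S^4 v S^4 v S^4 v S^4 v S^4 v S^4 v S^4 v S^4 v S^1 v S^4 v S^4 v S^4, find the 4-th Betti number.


For a wedge of spheres, H_k (k>0) is free on one generator per sphere of dimension k.
Spheres of dimension 4: count = 18.
b_4 = 18

18


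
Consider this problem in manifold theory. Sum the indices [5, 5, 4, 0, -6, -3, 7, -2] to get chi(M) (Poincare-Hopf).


Poincare-Hopf: chi(M) = sum of indices of zeros.
chi = (5) + (5) + (4) + (0) + (-6) + (-3) + (7) + (-2) = 10

10


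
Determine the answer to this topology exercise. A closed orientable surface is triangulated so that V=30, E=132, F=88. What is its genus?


chi = V - E + F = 30 - 132 + 88 = -14
For orientable closed surface: chi = 2 - 2g, so g = (2 - chi)/2.
g = (2 - (-14)) / 2 = 16 / 2 = 8

8


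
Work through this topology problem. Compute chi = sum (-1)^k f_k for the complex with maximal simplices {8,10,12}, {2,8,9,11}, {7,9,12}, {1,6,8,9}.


Enumerate all faces; f-vector: f_0=9, f_1=17, f_2=10, f_3=2.
chi = sum (-1)^k f_k = 0

0


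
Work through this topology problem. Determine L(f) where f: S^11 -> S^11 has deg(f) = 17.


On S^11: L(f) = tr(f_0*) + (-1)^11 tr(f_11*) = 1 + (-1)^11 * deg(f).
L(f) = 1 + (-1)^11 * 17 = 1 + -17 = -16

-16


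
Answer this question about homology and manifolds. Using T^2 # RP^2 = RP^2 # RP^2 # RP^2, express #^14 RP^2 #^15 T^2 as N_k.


Since a >= 1, the sum is non-orientable; each T^2 can be replaced by RP^2 # RP^2 (since T^2#RP^2 = 3RP^2).
Total crosscaps k = 14 + 2*15 = 44.
Check via chi: chi = 14*1 + 15*0 - (14+15-1)*2 = -42 = 2 - k = -42. Consistent.

44


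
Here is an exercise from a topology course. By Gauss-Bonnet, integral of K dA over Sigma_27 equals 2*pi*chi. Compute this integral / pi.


Gauss-Bonnet: integral K dA = 2*pi*chi(M).
chi(Sigma_27) = 2 - 2*27 = -52.
(integral K dA)/pi = 2*chi = 2*(-52) = -104

-104


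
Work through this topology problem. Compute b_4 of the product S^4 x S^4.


Each S^d has Poincare polynomial 1 + t^d.
The product S^4 x S^4 has Poincare polynomial prod(1+t^d_i).
Expanding: b_0=1, b_4=2, b_8=1.
b_4 = 2

2


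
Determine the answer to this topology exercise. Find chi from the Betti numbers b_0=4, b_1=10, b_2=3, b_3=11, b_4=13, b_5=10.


chi = sum_k (-1)^k b_k.
= (4) + (-10) + (3) + (-11) + (13) + (-10)
= -11

-11


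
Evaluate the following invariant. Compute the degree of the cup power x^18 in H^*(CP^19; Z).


|x| = 2 in H^*(CP^n).
|x^18| = 18 * |x| = 18 * 2 = 36

36


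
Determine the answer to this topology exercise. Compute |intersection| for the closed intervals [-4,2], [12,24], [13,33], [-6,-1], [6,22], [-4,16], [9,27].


Intersection = [max(a_i), min(b_i)] = [13, -1].
Since 13 > -1, the intersection is empty.
Length = 0

0
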